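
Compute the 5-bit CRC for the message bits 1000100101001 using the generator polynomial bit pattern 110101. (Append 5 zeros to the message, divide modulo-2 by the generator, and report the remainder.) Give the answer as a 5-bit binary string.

01101

Append 5 zeros: 100010010100100000. Divide by 110101 (XOR where the leading bit is 1):
  pos 0: 100010 XOR 110101 = 010111
  pos 1: 101110 XOR 110101 = 011011
  pos 2: 110111 XOR 110101 = 000010
  pos 6: 100100 XOR 110101 = 010001
  pos 7: 100011 XOR 110101 = 010110
  pos 8: 101100 XOR 110101 = 011001
  pos 9: 110010 XOR 110101 = 000111
  pos 12: 111000 XOR 110101 = 001101
Remainder (last 5 bits) = 01101. This is the CRC / FCS.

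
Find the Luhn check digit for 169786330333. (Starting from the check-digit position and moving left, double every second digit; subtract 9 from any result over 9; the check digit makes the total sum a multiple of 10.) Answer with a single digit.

Partial digits right→left: 3 3 3 0 3 3 6 8 7 9 6 1
Double every second digit counting from the check-digit position (so the 1st, 3rd, 5th, ... of the partial from the right).
  doubled (with −9 where >9): 6 6 6 3 5 3 → sum 29
  kept as-is: 3 0 3 8 9 1 → sum 24
Total = 29 + 24 = 53.
Check digit = (10 − (53 mod 10)) mod 10 = 7.

7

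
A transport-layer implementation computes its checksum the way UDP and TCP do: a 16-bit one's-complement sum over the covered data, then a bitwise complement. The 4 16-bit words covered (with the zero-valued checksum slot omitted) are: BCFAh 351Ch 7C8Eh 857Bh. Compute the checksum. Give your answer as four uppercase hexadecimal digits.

0BDF

One's-complement addition (fold any carry out of bit 15 back into bit 0):
  0xBCFA + 0x351C = 0x0F216
  0xF216 + 0x7C8E = 0x16EA4 → wrap carry → 0x6EA5
  0x6EA5 + 0x857B = 0x0F420
One's-complement sum = 0xF420.
Checksum = ~0xF420 & 0xFFFF = 0x0BDF.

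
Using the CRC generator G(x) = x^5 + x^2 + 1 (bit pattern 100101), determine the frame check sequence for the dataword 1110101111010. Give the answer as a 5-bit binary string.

00000

Append 5 zeros: 111010111101000000. Divide by 100101 (XOR where the leading bit is 1):
  pos 0: 111010 XOR 100101 = 011111
  pos 1: 111111 XOR 100101 = 011010
  pos 2: 110101 XOR 100101 = 010000
  pos 3: 100001 XOR 100101 = 000100
  pos 6: 100101 XOR 100101 = 000000
Remainder (last 5 bits) = 00000. This is the CRC / FCS.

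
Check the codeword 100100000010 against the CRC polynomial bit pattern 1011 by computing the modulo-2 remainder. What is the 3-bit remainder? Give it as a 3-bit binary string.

110

Modulo-2 division of 100100000010 by 1011:
  pos 0: 1001 XOR 1011 = 0010
  pos 2: 1000 XOR 1011 = 0011
  pos 4: 1100 XOR 1011 = 0111
  pos 5: 1110 XOR 1011 = 0101
  pos 6: 1010 XOR 1011 = 0001
Remainder = 110 (nonzero — an error is detected).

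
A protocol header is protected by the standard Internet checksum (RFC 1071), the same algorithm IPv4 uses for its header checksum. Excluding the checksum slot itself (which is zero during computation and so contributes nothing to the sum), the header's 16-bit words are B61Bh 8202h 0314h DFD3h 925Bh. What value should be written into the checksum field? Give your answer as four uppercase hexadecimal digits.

529E

One's-complement addition (fold any carry out of bit 15 back into bit 0):
  0xB61B + 0x8202 = 0x1381D → wrap carry → 0x381E
  0x381E + 0x0314 = 0x03B32
  0x3B32 + 0xDFD3 = 0x11B05 → wrap carry → 0x1B06
  0x1B06 + 0x925B = 0x0AD61
One's-complement sum = 0xAD61.
Checksum = ~0xAD61 & 0xFFFF = 0x529E.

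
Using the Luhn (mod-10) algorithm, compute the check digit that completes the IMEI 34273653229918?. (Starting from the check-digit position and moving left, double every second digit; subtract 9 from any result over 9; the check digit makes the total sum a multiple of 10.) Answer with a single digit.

Partial digits right→left: 8 1 9 9 2 2 3 5 6 3 7 2 4 3
Double every second digit counting from the check-digit position (so the 1st, 3rd, 5th, ... of the partial from the right).
  doubled (with −9 where >9): 7 9 4 6 3 5 8 → sum 42
  kept as-is: 1 9 2 5 3 2 3 → sum 25
Total = 42 + 25 = 67.
Check digit = (10 − (67 mod 10)) mod 10 = 3.

3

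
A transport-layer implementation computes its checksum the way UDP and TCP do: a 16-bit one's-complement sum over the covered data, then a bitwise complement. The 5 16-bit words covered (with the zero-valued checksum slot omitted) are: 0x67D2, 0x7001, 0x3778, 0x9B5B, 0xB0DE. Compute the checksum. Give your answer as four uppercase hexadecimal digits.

A479

One's-complement addition (fold any carry out of bit 15 back into bit 0):
  0x67D2 + 0x7001 = 0x0D7D3
  0xD7D3 + 0x3778 = 0x10F4B → wrap carry → 0x0F4C
  0x0F4C + 0x9B5B = 0x0AAA7
  0xAAA7 + 0xB0DE = 0x15B85 → wrap carry → 0x5B86
One's-complement sum = 0x5B86.
Checksum = ~0x5B86 & 0xFFFF = 0xA479.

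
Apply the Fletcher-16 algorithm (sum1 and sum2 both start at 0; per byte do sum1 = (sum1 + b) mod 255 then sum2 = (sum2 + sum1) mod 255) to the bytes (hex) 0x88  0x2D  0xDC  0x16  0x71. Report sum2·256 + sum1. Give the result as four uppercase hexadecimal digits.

Running sums (mod 255):
  after byte 0 (0x88): sum1=136, sum2=136
  after byte 1 (0x2D): sum1=181, sum2=62
  after byte 2 (0xDC): sum1=146, sum2=208
  after byte 3 (0x16): sum1=168, sum2=121
  after byte 4 (0x71): sum1=26, sum2=147
Checksum = sum2·256 + sum1 = 147·256 + 26 = 37658 = 0x931A.

931A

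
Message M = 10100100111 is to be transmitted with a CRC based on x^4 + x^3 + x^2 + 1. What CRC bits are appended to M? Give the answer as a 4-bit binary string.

Append 4 zeros: 101001001110000. Divide by 11101 (XOR where the leading bit is 1):
  pos 0: 10100 XOR 11101 = 01001
  pos 1: 10011 XOR 11101 = 01110
  pos 2: 11100 XOR 11101 = 00001
  pos 6: 10111 XOR 11101 = 01010
  pos 7: 10100 XOR 11101 = 01001
  pos 8: 10010 XOR 11101 = 01111
  pos 9: 11110 XOR 11101 = 00011
Remainder (last 4 bits) = 0110. This is the CRC / FCS.

0110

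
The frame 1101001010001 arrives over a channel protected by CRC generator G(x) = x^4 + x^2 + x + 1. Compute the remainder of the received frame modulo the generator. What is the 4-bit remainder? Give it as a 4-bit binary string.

Modulo-2 division of 1101001010001 by 10111:
  pos 0: 11010 XOR 10111 = 01101
  pos 1: 11010 XOR 10111 = 01101
  pos 2: 11011 XOR 10111 = 01100
  pos 3: 11000 XOR 10111 = 01111
  pos 4: 11111 XOR 10111 = 01000
  pos 5: 10000 XOR 10111 = 00111
  pos 7: 11100 XOR 10111 = 01011
  pos 8: 10111 XOR 10111 = 00000
Remainder = 0000 (zero — the frame passes the CRC check).

0000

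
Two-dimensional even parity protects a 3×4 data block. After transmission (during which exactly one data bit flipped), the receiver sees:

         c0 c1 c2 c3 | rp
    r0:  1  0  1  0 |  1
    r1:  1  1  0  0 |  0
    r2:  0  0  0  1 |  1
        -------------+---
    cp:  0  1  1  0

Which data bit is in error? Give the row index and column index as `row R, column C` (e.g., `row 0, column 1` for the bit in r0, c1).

Recompute each row's even parity and compare to rp:
  r0: data parity 0, sent rp 1 → mismatch
  r1: data parity 0, sent rp 0 → ok
  r2: data parity 1, sent rp 1 → ok
Recompute each column's even parity and compare to cp:
  c0: data parity 0, sent cp 0 → ok
  c1: data parity 1, sent cp 1 → ok
  c2: data parity 1, sent cp 1 → ok
  c3: data parity 1, sent cp 0 → mismatch
Exactly one row (r0) and one column (c3) fail → the flipped bit is at their intersection.

row 0, column 3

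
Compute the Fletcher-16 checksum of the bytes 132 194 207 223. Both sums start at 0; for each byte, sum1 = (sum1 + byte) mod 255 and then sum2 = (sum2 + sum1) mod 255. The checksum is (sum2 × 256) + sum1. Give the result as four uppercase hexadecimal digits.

D9F6

Running sums (mod 255):
  after byte 0 (132): sum1=132, sum2=132
  after byte 1 (194): sum1=71, sum2=203
  after byte 2 (207): sum1=23, sum2=226
  after byte 3 (223): sum1=246, sum2=217
Checksum = sum2·256 + sum1 = 217·256 + 246 = 55798 = 0xD9F6.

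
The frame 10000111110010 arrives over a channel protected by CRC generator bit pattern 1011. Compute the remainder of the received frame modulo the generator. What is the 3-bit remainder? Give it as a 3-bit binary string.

000

Modulo-2 division of 10000111110010 by 1011:
  pos 0: 1000 XOR 1011 = 0011
  pos 2: 1101 XOR 1011 = 0110
  pos 3: 1101 XOR 1011 = 0110
  pos 4: 1101 XOR 1011 = 0110
  pos 5: 1101 XOR 1011 = 0110
  pos 6: 1101 XOR 1011 = 0110
  pos 7: 1100 XOR 1011 = 0111
  pos 8: 1110 XOR 1011 = 0101
  pos 9: 1011 XOR 1011 = 0000
Remainder = 000 (zero — the frame passes the CRC check).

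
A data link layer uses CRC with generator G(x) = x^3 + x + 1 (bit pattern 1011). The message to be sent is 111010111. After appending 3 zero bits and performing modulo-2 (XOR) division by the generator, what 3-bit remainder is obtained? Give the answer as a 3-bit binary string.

010

Append 3 zeros: 111010111000. Divide by 1011 (XOR where the leading bit is 1):
  pos 0: 1110 XOR 1011 = 0101
  pos 1: 1011 XOR 1011 = 0000
  pos 6: 1110 XOR 1011 = 0101
  pos 7: 1010 XOR 1011 = 0001
Remainder (last 3 bits) = 010. This is the CRC / FCS.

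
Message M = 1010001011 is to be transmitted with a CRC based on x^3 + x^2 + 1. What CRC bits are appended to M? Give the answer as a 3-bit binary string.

Append 3 zeros: 1010001011000. Divide by 1101 (XOR where the leading bit is 1):
  pos 0: 1010 XOR 1101 = 0111
  pos 1: 1110 XOR 1101 = 0011
  pos 3: 1101 XOR 1101 = 0000
  pos 8: 1100 XOR 1101 = 0001
Remainder (last 3 bits) = 010. This is the CRC / FCS.

010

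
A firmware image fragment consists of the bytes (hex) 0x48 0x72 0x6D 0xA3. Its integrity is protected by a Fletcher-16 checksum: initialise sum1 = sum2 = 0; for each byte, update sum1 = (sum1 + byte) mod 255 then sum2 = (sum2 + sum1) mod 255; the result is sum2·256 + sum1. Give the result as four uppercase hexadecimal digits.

F6CB

Running sums (mod 255):
  after byte 0 (0x48): sum1=72, sum2=72
  after byte 1 (0x72): sum1=186, sum2=3
  after byte 2 (0x6D): sum1=40, sum2=43
  after byte 3 (0xA3): sum1=203, sum2=246
Checksum = sum2·256 + sum1 = 246·256 + 203 = 63179 = 0xF6CB.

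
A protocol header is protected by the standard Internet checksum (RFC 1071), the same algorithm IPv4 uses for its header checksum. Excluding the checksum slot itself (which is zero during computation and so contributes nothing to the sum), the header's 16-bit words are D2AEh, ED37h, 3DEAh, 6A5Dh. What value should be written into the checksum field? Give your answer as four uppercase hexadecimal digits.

One's-complement addition (fold any carry out of bit 15 back into bit 0):
  0xD2AE + 0xED37 = 0x1BFE5 → wrap carry → 0xBFE6
  0xBFE6 + 0x3DEA = 0x0FDD0
  0xFDD0 + 0x6A5D = 0x1682D → wrap carry → 0x682E
One's-complement sum = 0x682E.
Checksum = ~0x682E & 0xFFFF = 0x97D1.

97D1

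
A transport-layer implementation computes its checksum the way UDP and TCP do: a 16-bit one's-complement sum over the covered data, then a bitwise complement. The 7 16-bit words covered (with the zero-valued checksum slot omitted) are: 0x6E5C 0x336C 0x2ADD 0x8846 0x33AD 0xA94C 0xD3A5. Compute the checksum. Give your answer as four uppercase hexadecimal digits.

FA73

One's-complement addition (fold any carry out of bit 15 back into bit 0):
  0x6E5C + 0x336C = 0x0A1C8
  0xA1C8 + 0x2ADD = 0x0CCA5
  0xCCA5 + 0x8846 = 0x154EB → wrap carry → 0x54EC
  0x54EC + 0x33AD = 0x08899
  0x8899 + 0xA94C = 0x131E5 → wrap carry → 0x31E6
  0x31E6 + 0xD3A5 = 0x1058B → wrap carry → 0x058C
One's-complement sum = 0x058C.
Checksum = ~0x058C & 0xFFFF = 0xFA73.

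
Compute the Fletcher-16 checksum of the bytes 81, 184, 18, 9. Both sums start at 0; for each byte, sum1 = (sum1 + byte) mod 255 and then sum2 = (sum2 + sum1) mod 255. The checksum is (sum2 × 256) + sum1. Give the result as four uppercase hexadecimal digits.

9C25

Running sums (mod 255):
  after byte 0 (81): sum1=81, sum2=81
  after byte 1 (184): sum1=10, sum2=91
  after byte 2 (18): sum1=28, sum2=119
  after byte 3 (9): sum1=37, sum2=156
Checksum = sum2·256 + sum1 = 156·256 + 37 = 39973 = 0x9C25.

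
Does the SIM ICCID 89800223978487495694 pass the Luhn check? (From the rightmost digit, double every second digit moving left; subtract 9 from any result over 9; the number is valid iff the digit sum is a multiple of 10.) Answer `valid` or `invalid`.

From the right, keep odd positions and double even positions (subtract 9 from any doubled value over 9):
  doubled (positions 2,4,...): 9 1 8 7 7 9 4 0 7 7 → sum 59
  kept (positions 1,3,...): 4 6 9 7 4 7 3 2 0 9 → sum 51
Total = 110.
110 mod 10 = 0, so the number is valid.

valid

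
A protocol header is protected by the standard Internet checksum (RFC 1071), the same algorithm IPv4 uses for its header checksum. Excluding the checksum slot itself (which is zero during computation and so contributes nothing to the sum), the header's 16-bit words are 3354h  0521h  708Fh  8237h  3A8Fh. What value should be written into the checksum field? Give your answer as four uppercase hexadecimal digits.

9A34

One's-complement addition (fold any carry out of bit 15 back into bit 0):
  0x3354 + 0x0521 = 0x03875
  0x3875 + 0x708F = 0x0A904
  0xA904 + 0x8237 = 0x12B3B → wrap carry → 0x2B3C
  0x2B3C + 0x3A8F = 0x065CB
One's-complement sum = 0x65CB.
Checksum = ~0x65CB & 0xFFFF = 0x9A34.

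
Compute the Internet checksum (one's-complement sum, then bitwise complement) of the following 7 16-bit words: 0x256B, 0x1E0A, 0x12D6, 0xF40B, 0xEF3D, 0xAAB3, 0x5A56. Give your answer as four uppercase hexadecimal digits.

C160

One's-complement addition (fold any carry out of bit 15 back into bit 0):
  0x256B + 0x1E0A = 0x04375
  0x4375 + 0x12D6 = 0x0564B
  0x564B + 0xF40B = 0x14A56 → wrap carry → 0x4A57
  0x4A57 + 0xEF3D = 0x13994 → wrap carry → 0x3995
  0x3995 + 0xAAB3 = 0x0E448
  0xE448 + 0x5A56 = 0x13E9E → wrap carry → 0x3E9F
One's-complement sum = 0x3E9F.
Checksum = ~0x3E9F & 0xFFFF = 0xC160.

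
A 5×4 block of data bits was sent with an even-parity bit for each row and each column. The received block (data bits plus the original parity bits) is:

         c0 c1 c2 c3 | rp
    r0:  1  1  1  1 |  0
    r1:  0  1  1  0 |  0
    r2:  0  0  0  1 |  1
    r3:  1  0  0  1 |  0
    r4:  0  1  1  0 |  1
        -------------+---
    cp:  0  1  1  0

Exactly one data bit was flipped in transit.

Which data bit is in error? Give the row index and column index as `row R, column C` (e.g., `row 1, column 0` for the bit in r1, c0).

row 4, column 3

Recompute each row's even parity and compare to rp:
  r0: data parity 0, sent rp 0 → ok
  r1: data parity 0, sent rp 0 → ok
  r2: data parity 1, sent rp 1 → ok
  r3: data parity 0, sent rp 0 → ok
  r4: data parity 0, sent rp 1 → mismatch
Recompute each column's even parity and compare to cp:
  c0: data parity 0, sent cp 0 → ok
  c1: data parity 1, sent cp 1 → ok
  c2: data parity 1, sent cp 1 → ok
  c3: data parity 1, sent cp 0 → mismatch
Exactly one row (r4) and one column (c3) fail → the flipped bit is at their intersection.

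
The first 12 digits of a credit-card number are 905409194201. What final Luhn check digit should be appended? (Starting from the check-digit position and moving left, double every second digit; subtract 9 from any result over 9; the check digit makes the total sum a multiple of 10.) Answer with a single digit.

Partial digits right→left: 1 0 2 4 9 1 9 0 4 5 0 9
Double every second digit counting from the check-digit position (so the 1st, 3rd, 5th, ... of the partial from the right).
  doubled (with −9 where >9): 2 4 9 9 8 0 → sum 32
  kept as-is: 0 4 1 0 5 9 → sum 19
Total = 32 + 19 = 51.
Check digit = (10 − (51 mod 10)) mod 10 = 9.

9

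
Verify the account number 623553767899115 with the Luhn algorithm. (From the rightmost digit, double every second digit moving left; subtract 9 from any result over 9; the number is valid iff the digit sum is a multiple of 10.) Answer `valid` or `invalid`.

From the right, keep odd positions and double even positions (subtract 9 from any doubled value over 9):
  doubled (positions 2,4,...): 2 9 7 3 6 1 4 → sum 32
  kept (positions 1,3,...): 5 1 9 7 7 5 3 6 → sum 43
Total = 75.
75 mod 10 = 5, so the number is invalid.

invalid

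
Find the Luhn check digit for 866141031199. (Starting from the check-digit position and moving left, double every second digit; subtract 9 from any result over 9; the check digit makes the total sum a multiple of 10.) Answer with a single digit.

8

Partial digits right→left: 9 9 1 1 3 0 1 4 1 6 6 8
Double every second digit counting from the check-digit position (so the 1st, 3rd, 5th, ... of the partial from the right).
  doubled (with −9 where >9): 9 2 6 2 2 3 → sum 24
  kept as-is: 9 1 0 4 6 8 → sum 28
Total = 24 + 28 = 52.
Check digit = (10 − (52 mod 10)) mod 10 = 8.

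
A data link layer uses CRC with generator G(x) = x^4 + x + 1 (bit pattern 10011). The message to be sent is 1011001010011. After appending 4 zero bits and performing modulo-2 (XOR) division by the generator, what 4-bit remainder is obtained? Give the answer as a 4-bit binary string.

0001

Append 4 zeros: 10110010100110000. Divide by 10011 (XOR where the leading bit is 1):
  pos 0: 10110 XOR 10011 = 00101
  pos 2: 10101 XOR 10011 = 00110
  pos 4: 11001 XOR 10011 = 01010
  pos 5: 10100 XOR 10011 = 00111
  pos 7: 11101 XOR 10011 = 01110
  pos 8: 11101 XOR 10011 = 01110
  pos 9: 11100 XOR 10011 = 01111
  pos 10: 11110 XOR 10011 = 01101
  pos 11: 11010 XOR 10011 = 01001
  pos 12: 10010 XOR 10011 = 00001
Remainder (last 4 bits) = 0001. This is the CRC / FCS.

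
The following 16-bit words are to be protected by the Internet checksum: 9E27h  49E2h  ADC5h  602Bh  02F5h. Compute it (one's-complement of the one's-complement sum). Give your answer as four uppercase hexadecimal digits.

One's-complement addition (fold any carry out of bit 15 back into bit 0):
  0x9E27 + 0x49E2 = 0x0E809
  0xE809 + 0xADC5 = 0x195CE → wrap carry → 0x95CF
  0x95CF + 0x602B = 0x0F5FA
  0xF5FA + 0x02F5 = 0x0F8EF
One's-complement sum = 0xF8EF.
Checksum = ~0xF8EF & 0xFFFF = 0x0710.

0710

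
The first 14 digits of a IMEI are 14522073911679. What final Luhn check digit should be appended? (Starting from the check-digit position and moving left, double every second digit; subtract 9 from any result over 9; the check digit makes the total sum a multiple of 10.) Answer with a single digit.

Partial digits right→left: 9 7 6 1 1 9 3 7 0 2 2 5 4 1
Double every second digit counting from the check-digit position (so the 1st, 3rd, 5th, ... of the partial from the right).
  doubled (with −9 where >9): 9 3 2 6 0 4 8 → sum 32
  kept as-is: 7 1 9 7 2 5 1 → sum 32
Total = 32 + 32 = 64.
Check digit = (10 − (64 mod 10)) mod 10 = 6.

6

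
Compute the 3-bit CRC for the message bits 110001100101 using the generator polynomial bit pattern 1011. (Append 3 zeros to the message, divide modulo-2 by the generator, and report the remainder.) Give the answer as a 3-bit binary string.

110

Append 3 zeros: 110001100101000. Divide by 1011 (XOR where the leading bit is 1):
  pos 0: 1100 XOR 1011 = 0111
  pos 1: 1110 XOR 1011 = 0101
  pos 2: 1011 XOR 1011 = 0000
  pos 6: 1001 XOR 1011 = 0010
  pos 8: 1001 XOR 1011 = 0010
  pos 10: 1000 XOR 1011 = 0011
Remainder (last 3 bits) = 110. This is the CRC / FCS.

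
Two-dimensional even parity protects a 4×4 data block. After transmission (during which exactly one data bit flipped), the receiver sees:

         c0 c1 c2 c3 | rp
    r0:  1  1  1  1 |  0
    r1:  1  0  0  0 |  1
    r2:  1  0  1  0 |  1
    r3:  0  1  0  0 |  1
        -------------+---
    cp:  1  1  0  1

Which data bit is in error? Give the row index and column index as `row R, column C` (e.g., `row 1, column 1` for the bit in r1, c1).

row 2, column 1

Recompute each row's even parity and compare to rp:
  r0: data parity 0, sent rp 0 → ok
  r1: data parity 1, sent rp 1 → ok
  r2: data parity 0, sent rp 1 → mismatch
  r3: data parity 1, sent rp 1 → ok
Recompute each column's even parity and compare to cp:
  c0: data parity 1, sent cp 1 → ok
  c1: data parity 0, sent cp 1 → mismatch
  c2: data parity 0, sent cp 0 → ok
  c3: data parity 1, sent cp 1 → ok
Exactly one row (r2) and one column (c1) fail → the flipped bit is at their intersection.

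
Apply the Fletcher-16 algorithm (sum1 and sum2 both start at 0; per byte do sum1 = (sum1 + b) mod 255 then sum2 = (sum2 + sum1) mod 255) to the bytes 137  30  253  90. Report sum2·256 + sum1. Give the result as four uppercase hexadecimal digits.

D600

Running sums (mod 255):
  after byte 0 (137): sum1=137, sum2=137
  after byte 1 (30): sum1=167, sum2=49
  after byte 2 (253): sum1=165, sum2=214
  after byte 3 (90): sum1=0, sum2=214
Checksum = sum2·256 + sum1 = 214·256 + 0 = 54784 = 0xD600.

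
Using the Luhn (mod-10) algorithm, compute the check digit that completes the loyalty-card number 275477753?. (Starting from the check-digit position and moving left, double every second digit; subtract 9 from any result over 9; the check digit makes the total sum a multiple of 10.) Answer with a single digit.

6

Partial digits right→left: 3 5 7 7 7 4 5 7 2
Double every second digit counting from the check-digit position (so the 1st, 3rd, 5th, ... of the partial from the right).
  doubled (with −9 where >9): 6 5 5 1 4 → sum 21
  kept as-is: 5 7 4 7 → sum 23
Total = 21 + 23 = 44.
Check digit = (10 − (44 mod 10)) mod 10 = 6.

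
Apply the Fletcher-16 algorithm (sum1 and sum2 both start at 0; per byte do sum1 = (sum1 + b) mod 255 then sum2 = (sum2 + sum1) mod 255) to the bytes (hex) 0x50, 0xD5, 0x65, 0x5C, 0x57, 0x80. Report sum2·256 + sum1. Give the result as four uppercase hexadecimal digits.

Running sums (mod 255):
  after byte 0 (0x50): sum1=80, sum2=80
  after byte 1 (0xD5): sum1=38, sum2=118
  after byte 2 (0x65): sum1=139, sum2=2
  after byte 3 (0x5C): sum1=231, sum2=233
  after byte 4 (0x57): sum1=63, sum2=41
  after byte 5 (0x80): sum1=191, sum2=232
Checksum = sum2·256 + sum1 = 232·256 + 191 = 59583 = 0xE8BF.

E8BF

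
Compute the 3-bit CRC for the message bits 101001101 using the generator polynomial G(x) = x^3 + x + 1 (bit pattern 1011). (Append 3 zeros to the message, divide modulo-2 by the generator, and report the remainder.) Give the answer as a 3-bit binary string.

011

Append 3 zeros: 101001101000. Divide by 1011 (XOR where the leading bit is 1):
  pos 0: 1010 XOR 1011 = 0001
  pos 3: 1011 XOR 1011 = 0000
  pos 8: 1000 XOR 1011 = 0011
Remainder (last 3 bits) = 011. This is the CRC / FCS.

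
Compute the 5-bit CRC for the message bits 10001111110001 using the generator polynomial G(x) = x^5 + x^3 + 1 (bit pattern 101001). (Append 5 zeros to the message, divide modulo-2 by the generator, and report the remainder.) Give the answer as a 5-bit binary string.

Append 5 zeros: 1000111111000100000. Divide by 101001 (XOR where the leading bit is 1):
  pos 0: 100011 XOR 101001 = 001010
  pos 2: 101011 XOR 101001 = 000010
  pos 6: 101100 XOR 101001 = 000101
  pos 9: 101010 XOR 101001 = 000011
  pos 13: 110000 XOR 101001 = 011001
Remainder (last 5 bits) = 11001. This is the CRC / FCS.

11001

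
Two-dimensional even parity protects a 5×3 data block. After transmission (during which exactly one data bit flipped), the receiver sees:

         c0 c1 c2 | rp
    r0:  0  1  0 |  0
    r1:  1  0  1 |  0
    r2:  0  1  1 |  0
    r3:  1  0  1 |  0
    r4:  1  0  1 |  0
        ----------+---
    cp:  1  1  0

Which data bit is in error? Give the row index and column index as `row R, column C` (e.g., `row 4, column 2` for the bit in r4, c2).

row 0, column 1

Recompute each row's even parity and compare to rp:
  r0: data parity 1, sent rp 0 → mismatch
  r1: data parity 0, sent rp 0 → ok
  r2: data parity 0, sent rp 0 → ok
  r3: data parity 0, sent rp 0 → ok
  r4: data parity 0, sent rp 0 → ok
Recompute each column's even parity and compare to cp:
  c0: data parity 1, sent cp 1 → ok
  c1: data parity 0, sent cp 1 → mismatch
  c2: data parity 0, sent cp 0 → ok
Exactly one row (r0) and one column (c1) fail → the flipped bit is at their intersection.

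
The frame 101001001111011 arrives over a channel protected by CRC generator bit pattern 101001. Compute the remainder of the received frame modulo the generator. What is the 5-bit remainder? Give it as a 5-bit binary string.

00000

Modulo-2 division of 101001001111011 by 101001:
  pos 0: 101001 XOR 101001 = 000000
  pos 8: 111101 XOR 101001 = 010100
  pos 9: 101001 XOR 101001 = 000000
Remainder = 00000 (zero — the frame passes the CRC check).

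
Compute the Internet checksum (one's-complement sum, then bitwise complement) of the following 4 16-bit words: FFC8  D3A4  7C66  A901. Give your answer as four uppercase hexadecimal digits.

One's-complement addition (fold any carry out of bit 15 back into bit 0):
  0xFFC8 + 0xD3A4 = 0x1D36C → wrap carry → 0xD36D
  0xD36D + 0x7C66 = 0x14FD3 → wrap carry → 0x4FD4
  0x4FD4 + 0xA901 = 0x0F8D5
One's-complement sum = 0xF8D5.
Checksum = ~0xF8D5 & 0xFFFF = 0x072A.

072A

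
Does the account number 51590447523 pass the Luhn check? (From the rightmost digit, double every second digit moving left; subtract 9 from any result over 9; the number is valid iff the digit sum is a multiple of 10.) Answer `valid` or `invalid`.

From the right, keep odd positions and double even positions (subtract 9 from any doubled value over 9):
  doubled (positions 2,4,...): 4 5 8 9 2 → sum 28
  kept (positions 1,3,...): 3 5 4 0 5 5 → sum 22
Total = 50.
50 mod 10 = 0, so the number is valid.

valid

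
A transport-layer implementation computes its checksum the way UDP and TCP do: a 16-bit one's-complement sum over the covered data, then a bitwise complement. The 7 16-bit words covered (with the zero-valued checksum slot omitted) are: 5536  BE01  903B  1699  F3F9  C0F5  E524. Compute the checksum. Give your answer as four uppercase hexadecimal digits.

ABDE

One's-complement addition (fold any carry out of bit 15 back into bit 0):
  0x5536 + 0xBE01 = 0x11337 → wrap carry → 0x1338
  0x1338 + 0x903B = 0x0A373
  0xA373 + 0x1699 = 0x0BA0C
  0xBA0C + 0xF3F9 = 0x1AE05 → wrap carry → 0xAE06
  0xAE06 + 0xC0F5 = 0x16EFB → wrap carry → 0x6EFC
  0x6EFC + 0xE524 = 0x15420 → wrap carry → 0x5421
One's-complement sum = 0x5421.
Checksum = ~0x5421 & 0xFFFF = 0xABDE.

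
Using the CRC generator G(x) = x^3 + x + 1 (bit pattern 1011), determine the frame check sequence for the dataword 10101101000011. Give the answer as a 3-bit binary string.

101

Append 3 zeros: 10101101000011000. Divide by 1011 (XOR where the leading bit is 1):
  pos 0: 1010 XOR 1011 = 0001
  pos 3: 1110 XOR 1011 = 0101
  pos 4: 1011 XOR 1011 = 0000
  pos 12: 1100 XOR 1011 = 0111
  pos 13: 1110 XOR 1011 = 0101
Remainder (last 3 bits) = 101. This is the CRC / FCS.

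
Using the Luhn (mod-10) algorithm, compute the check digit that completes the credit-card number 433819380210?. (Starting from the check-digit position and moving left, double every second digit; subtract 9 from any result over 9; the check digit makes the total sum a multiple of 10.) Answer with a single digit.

Partial digits right→left: 0 1 2 0 8 3 9 1 8 3 3 4
Double every second digit counting from the check-digit position (so the 1st, 3rd, 5th, ... of the partial from the right).
  doubled (with −9 where >9): 0 4 7 9 7 6 → sum 33
  kept as-is: 1 0 3 1 3 4 → sum 12
Total = 33 + 12 = 45.
Check digit = (10 − (45 mod 10)) mod 10 = 5.

5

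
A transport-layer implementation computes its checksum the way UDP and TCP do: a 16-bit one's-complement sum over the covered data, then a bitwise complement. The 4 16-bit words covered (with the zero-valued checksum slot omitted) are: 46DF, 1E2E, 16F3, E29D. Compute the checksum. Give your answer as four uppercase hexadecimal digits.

One's-complement addition (fold any carry out of bit 15 back into bit 0):
  0x46DF + 0x1E2E = 0x0650D
  0x650D + 0x16F3 = 0x07C00
  0x7C00 + 0xE29D = 0x15E9D → wrap carry → 0x5E9E
One's-complement sum = 0x5E9E.
Checksum = ~0x5E9E & 0xFFFF = 0xA161.

A161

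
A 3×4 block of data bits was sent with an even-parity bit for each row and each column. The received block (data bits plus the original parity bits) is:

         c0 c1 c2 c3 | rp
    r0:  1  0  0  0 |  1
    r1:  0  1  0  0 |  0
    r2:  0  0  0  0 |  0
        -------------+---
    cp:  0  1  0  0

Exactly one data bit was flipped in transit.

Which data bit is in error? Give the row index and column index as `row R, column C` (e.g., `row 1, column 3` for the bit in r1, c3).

Recompute each row's even parity and compare to rp:
  r0: data parity 1, sent rp 1 → ok
  r1: data parity 1, sent rp 0 → mismatch
  r2: data parity 0, sent rp 0 → ok
Recompute each column's even parity and compare to cp:
  c0: data parity 1, sent cp 0 → mismatch
  c1: data parity 1, sent cp 1 → ok
  c2: data parity 0, sent cp 0 → ok
  c3: data parity 0, sent cp 0 → ok
Exactly one row (r1) and one column (c0) fail → the flipped bit is at their intersection.

row 1, column 0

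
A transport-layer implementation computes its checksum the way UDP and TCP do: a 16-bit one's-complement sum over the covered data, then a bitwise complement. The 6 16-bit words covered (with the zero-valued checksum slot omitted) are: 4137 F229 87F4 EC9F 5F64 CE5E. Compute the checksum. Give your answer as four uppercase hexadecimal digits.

2A47

One's-complement addition (fold any carry out of bit 15 back into bit 0):
  0x4137 + 0xF229 = 0x13360 → wrap carry → 0x3361
  0x3361 + 0x87F4 = 0x0BB55
  0xBB55 + 0xEC9F = 0x1A7F4 → wrap carry → 0xA7F5
  0xA7F5 + 0x5F64 = 0x10759 → wrap carry → 0x075A
  0x075A + 0xCE5E = 0x0D5B8
One's-complement sum = 0xD5B8.
Checksum = ~0xD5B8 & 0xFFFF = 0x2A47.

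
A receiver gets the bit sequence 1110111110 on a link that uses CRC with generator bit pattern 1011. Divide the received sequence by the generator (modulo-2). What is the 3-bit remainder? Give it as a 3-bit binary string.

Modulo-2 division of 1110111110 by 1011:
  pos 0: 1110 XOR 1011 = 0101
  pos 1: 1011 XOR 1011 = 0000
  pos 5: 1111 XOR 1011 = 0100
  pos 6: 1000 XOR 1011 = 0011
Remainder = 011 (nonzero — an error is detected).

011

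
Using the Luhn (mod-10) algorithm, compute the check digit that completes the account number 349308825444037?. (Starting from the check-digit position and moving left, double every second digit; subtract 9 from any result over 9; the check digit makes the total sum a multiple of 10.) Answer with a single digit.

Partial digits right→left: 7 3 0 4 4 4 5 2 8 8 0 3 9 4 3
Double every second digit counting from the check-digit position (so the 1st, 3rd, 5th, ... of the partial from the right).
  doubled (with −9 where >9): 5 0 8 1 7 0 9 6 → sum 36
  kept as-is: 3 4 4 2 8 3 4 → sum 28
Total = 36 + 28 = 64.
Check digit = (10 − (64 mod 10)) mod 10 = 6.

6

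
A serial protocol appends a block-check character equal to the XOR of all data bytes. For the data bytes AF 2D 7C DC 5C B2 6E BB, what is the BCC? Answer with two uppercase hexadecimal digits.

19

XOR the bytes together:
  start with 0xAF
  0xAF ⊕ 0x2D = 0x82
  0x82 ⊕ 0x7C = 0xFE
  0xFE ⊕ 0xDC = 0x22
  0x22 ⊕ 0x5C = 0x7E
  0x7E ⊕ 0xB2 = 0xCC
  0xCC ⊕ 0x6E = 0xA2
  0xA2 ⊕ 0xBB = 0x19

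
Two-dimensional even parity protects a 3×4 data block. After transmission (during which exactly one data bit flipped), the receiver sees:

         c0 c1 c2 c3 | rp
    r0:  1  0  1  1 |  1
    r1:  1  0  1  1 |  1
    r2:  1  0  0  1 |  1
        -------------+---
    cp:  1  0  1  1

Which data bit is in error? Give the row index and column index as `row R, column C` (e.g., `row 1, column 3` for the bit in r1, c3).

Recompute each row's even parity and compare to rp:
  r0: data parity 1, sent rp 1 → ok
  r1: data parity 1, sent rp 1 → ok
  r2: data parity 0, sent rp 1 → mismatch
Recompute each column's even parity and compare to cp:
  c0: data parity 1, sent cp 1 → ok
  c1: data parity 0, sent cp 0 → ok
  c2: data parity 0, sent cp 1 → mismatch
  c3: data parity 1, sent cp 1 → ok
Exactly one row (r2) and one column (c2) fail → the flipped bit is at their intersection.

row 2, column 2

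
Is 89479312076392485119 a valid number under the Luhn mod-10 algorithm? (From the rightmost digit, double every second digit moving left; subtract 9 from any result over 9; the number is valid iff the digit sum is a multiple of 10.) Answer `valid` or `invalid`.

From the right, keep odd positions and double even positions (subtract 9 from any doubled value over 9):
  doubled (positions 2,4,...): 2 1 8 9 3 0 2 9 8 7 → sum 49
  kept (positions 1,3,...): 9 1 8 2 3 7 2 3 7 9 → sum 51
Total = 100.
100 mod 10 = 0, so the number is valid.

valid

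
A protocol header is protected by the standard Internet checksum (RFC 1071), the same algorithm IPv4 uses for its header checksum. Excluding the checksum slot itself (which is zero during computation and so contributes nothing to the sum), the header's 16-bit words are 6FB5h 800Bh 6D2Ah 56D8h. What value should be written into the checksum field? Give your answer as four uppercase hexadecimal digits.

4C3C

One's-complement addition (fold any carry out of bit 15 back into bit 0):
  0x6FB5 + 0x800B = 0x0EFC0
  0xEFC0 + 0x6D2A = 0x15CEA → wrap carry → 0x5CEB
  0x5CEB + 0x56D8 = 0x0B3C3
One's-complement sum = 0xB3C3.
Checksum = ~0xB3C3 & 0xFFFF = 0x4C3C.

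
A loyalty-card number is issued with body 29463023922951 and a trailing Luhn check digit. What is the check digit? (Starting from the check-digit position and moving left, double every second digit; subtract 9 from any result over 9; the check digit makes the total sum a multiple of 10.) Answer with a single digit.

Partial digits right→left: 1 5 9 2 2 9 3 2 0 3 6 4 9 2
Double every second digit counting from the check-digit position (so the 1st, 3rd, 5th, ... of the partial from the right).
  doubled (with −9 where >9): 2 9 4 6 0 3 9 → sum 33
  kept as-is: 5 2 9 2 3 4 2 → sum 27
Total = 33 + 27 = 60.
Check digit = (10 − (60 mod 10)) mod 10 = 0.

0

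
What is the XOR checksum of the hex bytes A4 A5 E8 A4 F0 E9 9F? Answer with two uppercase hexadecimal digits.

CB

XOR the bytes together:
  start with 0xA4
  0xA4 ⊕ 0xA5 = 0x01
  0x01 ⊕ 0xE8 = 0xE9
  0xE9 ⊕ 0xA4 = 0x4D
  0x4D ⊕ 0xF0 = 0xBD
  0xBD ⊕ 0xE9 = 0x54
  0x54 ⊕ 0x9F = 0xCB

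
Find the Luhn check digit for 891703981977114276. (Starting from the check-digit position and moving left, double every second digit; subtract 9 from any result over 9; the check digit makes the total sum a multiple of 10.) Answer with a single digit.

Partial digits right→left: 6 7 2 4 1 1 7 7 9 1 8 9 3 0 7 1 9 8
Double every second digit counting from the check-digit position (so the 1st, 3rd, 5th, ... of the partial from the right).
  doubled (with −9 where >9): 3 4 2 5 9 7 6 5 9 → sum 50
  kept as-is: 7 4 1 7 1 9 0 1 8 → sum 38
Total = 50 + 38 = 88.
Check digit = (10 − (88 mod 10)) mod 10 = 2.

2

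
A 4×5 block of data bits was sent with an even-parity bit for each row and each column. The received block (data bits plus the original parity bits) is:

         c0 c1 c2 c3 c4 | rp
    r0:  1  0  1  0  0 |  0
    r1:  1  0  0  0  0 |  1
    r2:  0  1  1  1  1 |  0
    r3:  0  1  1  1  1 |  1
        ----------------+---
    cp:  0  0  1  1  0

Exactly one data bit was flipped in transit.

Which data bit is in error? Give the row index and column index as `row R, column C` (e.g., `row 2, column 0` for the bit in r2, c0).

row 3, column 3

Recompute each row's even parity and compare to rp:
  r0: data parity 0, sent rp 0 → ok
  r1: data parity 1, sent rp 1 → ok
  r2: data parity 0, sent rp 0 → ok
  r3: data parity 0, sent rp 1 → mismatch
Recompute each column's even parity and compare to cp:
  c0: data parity 0, sent cp 0 → ok
  c1: data parity 0, sent cp 0 → ok
  c2: data parity 1, sent cp 1 → ok
  c3: data parity 0, sent cp 1 → mismatch
  c4: data parity 0, sent cp 0 → ok
Exactly one row (r3) and one column (c3) fail → the flipped bit is at their intersection.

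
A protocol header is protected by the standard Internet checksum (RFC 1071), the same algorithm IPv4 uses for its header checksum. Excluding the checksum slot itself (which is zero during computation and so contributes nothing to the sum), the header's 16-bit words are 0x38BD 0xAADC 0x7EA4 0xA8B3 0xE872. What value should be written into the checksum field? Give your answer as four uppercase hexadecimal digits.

One's-complement addition (fold any carry out of bit 15 back into bit 0):
  0x38BD + 0xAADC = 0x0E399
  0xE399 + 0x7EA4 = 0x1623D → wrap carry → 0x623E
  0x623E + 0xA8B3 = 0x10AF1 → wrap carry → 0x0AF2
  0x0AF2 + 0xE872 = 0x0F364
One's-complement sum = 0xF364.
Checksum = ~0xF364 & 0xFFFF = 0x0C9B.

0C9B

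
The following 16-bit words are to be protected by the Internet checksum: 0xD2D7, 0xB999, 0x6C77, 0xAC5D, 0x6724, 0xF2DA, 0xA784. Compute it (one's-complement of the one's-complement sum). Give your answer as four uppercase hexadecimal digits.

One's-complement addition (fold any carry out of bit 15 back into bit 0):
  0xD2D7 + 0xB999 = 0x18C70 → wrap carry → 0x8C71
  0x8C71 + 0x6C77 = 0x0F8E8
  0xF8E8 + 0xAC5D = 0x1A545 → wrap carry → 0xA546
  0xA546 + 0x6724 = 0x10C6A → wrap carry → 0x0C6B
  0x0C6B + 0xF2DA = 0x0FF45
  0xFF45 + 0xA784 = 0x1A6C9 → wrap carry → 0xA6CA
One's-complement sum = 0xA6CA.
Checksum = ~0xA6CA & 0xFFFF = 0x5935.

5935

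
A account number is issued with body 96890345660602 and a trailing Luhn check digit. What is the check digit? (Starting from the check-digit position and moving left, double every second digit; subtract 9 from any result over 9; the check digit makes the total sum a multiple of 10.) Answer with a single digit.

Partial digits right→left: 2 0 6 0 6 6 5 4 3 0 9 8 6 9
Double every second digit counting from the check-digit position (so the 1st, 3rd, 5th, ... of the partial from the right).
  doubled (with −9 where >9): 4 3 3 1 6 9 3 → sum 29
  kept as-is: 0 0 6 4 0 8 9 → sum 27
Total = 29 + 27 = 56.
Check digit = (10 − (56 mod 10)) mod 10 = 4.

4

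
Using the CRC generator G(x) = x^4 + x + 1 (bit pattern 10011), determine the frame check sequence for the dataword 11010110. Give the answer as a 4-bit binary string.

Append 4 zeros: 110101100000. Divide by 10011 (XOR where the leading bit is 1):
  pos 0: 11010 XOR 10011 = 01001
  pos 1: 10011 XOR 10011 = 00000
  pos 6: 10000 XOR 10011 = 00011
Remainder (last 4 bits) = 0110. This is the CRC / FCS.

0110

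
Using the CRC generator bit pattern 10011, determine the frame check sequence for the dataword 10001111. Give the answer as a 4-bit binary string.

Append 4 zeros: 100011110000. Divide by 10011 (XOR where the leading bit is 1):
  pos 0: 10001 XOR 10011 = 00010
  pos 3: 10111 XOR 10011 = 00100
  pos 5: 10000 XOR 10011 = 00011
Remainder (last 4 bits) = 1100. This is the CRC / FCS.

1100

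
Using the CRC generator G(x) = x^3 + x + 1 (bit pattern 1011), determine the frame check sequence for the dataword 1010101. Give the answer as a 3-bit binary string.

001

Append 3 zeros: 1010101000. Divide by 1011 (XOR where the leading bit is 1):
  pos 0: 1010 XOR 1011 = 0001
  pos 3: 1101 XOR 1011 = 0110
  pos 4: 1100 XOR 1011 = 0111
  pos 5: 1110 XOR 1011 = 0101
  pos 6: 1010 XOR 1011 = 0001
Remainder (last 3 bits) = 001. This is the CRC / FCS.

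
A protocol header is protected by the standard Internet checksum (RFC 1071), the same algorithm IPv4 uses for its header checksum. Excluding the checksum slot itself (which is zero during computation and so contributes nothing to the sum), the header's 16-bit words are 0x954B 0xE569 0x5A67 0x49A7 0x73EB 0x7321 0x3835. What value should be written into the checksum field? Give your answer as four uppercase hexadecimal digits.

One's-complement addition (fold any carry out of bit 15 back into bit 0):
  0x954B + 0xE569 = 0x17AB4 → wrap carry → 0x7AB5
  0x7AB5 + 0x5A67 = 0x0D51C
  0xD51C + 0x49A7 = 0x11EC3 → wrap carry → 0x1EC4
  0x1EC4 + 0x73EB = 0x092AF
  0x92AF + 0x7321 = 0x105D0 → wrap carry → 0x05D1
  0x05D1 + 0x3835 = 0x03E06
One's-complement sum = 0x3E06.
Checksum = ~0x3E06 & 0xFFFF = 0xC1F9.

C1F9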